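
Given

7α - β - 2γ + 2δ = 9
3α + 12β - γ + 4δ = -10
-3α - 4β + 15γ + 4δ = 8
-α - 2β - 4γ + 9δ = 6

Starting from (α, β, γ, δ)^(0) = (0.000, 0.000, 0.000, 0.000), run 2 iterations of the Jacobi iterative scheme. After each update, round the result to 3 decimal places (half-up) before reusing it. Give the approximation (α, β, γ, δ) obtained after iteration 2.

Iteration 1:
  α = (9 - (-1)·0.000 - (-2)·0.000 - (2)·0.000) / (7) = 1.286
  β = (-10 - (3)·0.000 - (-1)·0.000 - (4)·0.000) / (12) = -0.833
  γ = (8 - (-3)·0.000 - (-4)·0.000 - (4)·0.000) / (15) = 0.533
  δ = (6 - (-1)·0.000 - (-2)·0.000 - (-4)·0.000) / (9) = 0.667
Iteration 2:
  α = (9 - (-1)·-0.833 - (-2)·0.533 - (2)·0.667) / (7) = 1.128
  β = (-10 - (3)·1.286 - (-1)·0.533 - (4)·0.667) / (12) = -1.333
  γ = (8 - (-3)·1.286 - (-4)·-0.833 - (4)·0.667) / (15) = 0.391
  δ = (6 - (-1)·1.286 - (-2)·-0.833 - (-4)·0.533) / (9) = 0.861

(1.128, -1.333, 0.391, 0.861)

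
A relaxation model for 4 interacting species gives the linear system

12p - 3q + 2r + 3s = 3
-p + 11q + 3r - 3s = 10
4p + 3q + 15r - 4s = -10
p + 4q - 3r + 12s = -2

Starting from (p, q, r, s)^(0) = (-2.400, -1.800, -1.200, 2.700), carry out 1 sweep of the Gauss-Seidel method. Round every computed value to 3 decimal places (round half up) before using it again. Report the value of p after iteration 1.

Iteration 1:
  p = (3 - (-3)·-1.800 - (2)·-1.200 - (3)·2.700) / (12) = -0.675
  q = (10 - (-1)·-0.675 - (3)·-1.200 - (-3)·2.700) / (11) = 1.911
  r = (-10 - (4)·-0.675 - (3)·1.911 - (-4)·2.700) / (15) = -0.149
  s = (-2 - (1)·-0.675 - (4)·1.911 - (-3)·-0.149) / (12) = -0.785

-0.675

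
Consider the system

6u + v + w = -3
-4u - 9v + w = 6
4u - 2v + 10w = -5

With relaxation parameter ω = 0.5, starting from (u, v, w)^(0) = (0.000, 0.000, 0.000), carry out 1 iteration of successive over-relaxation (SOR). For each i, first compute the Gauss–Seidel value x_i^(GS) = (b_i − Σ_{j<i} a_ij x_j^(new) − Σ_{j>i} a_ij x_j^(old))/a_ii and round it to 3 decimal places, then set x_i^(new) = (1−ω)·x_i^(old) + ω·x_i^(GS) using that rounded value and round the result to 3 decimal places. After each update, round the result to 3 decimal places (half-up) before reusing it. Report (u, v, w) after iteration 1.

(-0.250, -0.278, -0.228)

Iteration 1:
  u: GS value = (-3 - (1)·0.000 - (1)·0.000) / (6) = -0.500;  u ← (1−ω)·0.000 + ω·-0.500 = -0.250
  v: GS value = (6 - (-4)·-0.250 - (1)·0.000) / (-9) = -0.556;  v ← (1−ω)·0.000 + ω·-0.556 = -0.278
  w: GS value = (-5 - (4)·-0.250 - (-2)·-0.278) / (10) = -0.456;  w ← (1−ω)·0.000 + ω·-0.456 = -0.228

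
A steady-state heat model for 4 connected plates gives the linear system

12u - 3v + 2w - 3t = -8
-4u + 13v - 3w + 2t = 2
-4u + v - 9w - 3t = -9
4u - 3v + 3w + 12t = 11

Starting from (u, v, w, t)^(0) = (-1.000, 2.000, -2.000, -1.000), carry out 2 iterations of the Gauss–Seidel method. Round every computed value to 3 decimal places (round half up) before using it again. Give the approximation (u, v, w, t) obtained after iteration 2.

Iteration 1:
  u = (-8 - (-3)·2.000 - (2)·-2.000 - (-3)·-1.000) / (12) = -0.083
  v = (2 - (-4)·-0.083 - (-3)·-2.000 - (2)·-1.000) / (13) = -0.179
  w = (-9 - (-4)·-0.083 - (1)·-0.179 - (-3)·-1.000) / (-9) = 1.350
  t = (11 - (4)·-0.083 - (-3)·-0.179 - (3)·1.350) / (12) = 0.562
Iteration 2:
  u = (-8 - (-3)·-0.179 - (2)·1.350 - (-3)·0.562) / (12) = -0.796
  v = (2 - (-4)·-0.796 - (-3)·1.350 - (2)·0.562) / (13) = 0.134
  w = (-9 - (-4)·-0.796 - (1)·0.134 - (-3)·0.562) / (-9) = 1.181
  t = (11 - (4)·-0.796 - (-3)·0.134 - (3)·1.181) / (12) = 0.920

(-0.796, 0.134, 1.181, 0.920)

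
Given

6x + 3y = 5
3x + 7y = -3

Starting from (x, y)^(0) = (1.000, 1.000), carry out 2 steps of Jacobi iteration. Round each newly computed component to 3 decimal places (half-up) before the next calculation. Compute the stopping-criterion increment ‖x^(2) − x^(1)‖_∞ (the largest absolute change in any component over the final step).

0.929

Iteration 1:
  x = (5 - (3)·1.000) / (6) = 0.333
  y = (-3 - (3)·1.000) / (7) = -0.857
Iteration 2:
  x = (5 - (3)·-0.857) / (6) = 1.262
  y = (-3 - (3)·0.333) / (7) = -0.571
Change: (0.929, 0.286) → max |·| = 0.929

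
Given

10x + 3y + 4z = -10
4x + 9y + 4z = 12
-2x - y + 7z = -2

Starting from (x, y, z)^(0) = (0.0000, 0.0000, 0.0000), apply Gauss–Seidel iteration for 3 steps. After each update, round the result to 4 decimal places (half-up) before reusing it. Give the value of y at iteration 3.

2.1611

Iteration 1:
  x = (-10 - (3)·0.0000 - (4)·0.0000) / (10) = -1.0000
  y = (12 - (4)·-1.0000 - (4)·0.0000) / (9) = 1.7778
  z = (-2 - (-2)·-1.0000 - (-1)·1.7778) / (7) = -0.3175
Iteration 2:
  x = (-10 - (3)·1.7778 - (4)·-0.3175) / (10) = -1.4063
  y = (12 - (4)·-1.4063 - (4)·-0.3175) / (9) = 2.0995
  z = (-2 - (-2)·-1.4063 - (-1)·2.0995) / (7) = -0.3876
Iteration 3:
  x = (-10 - (3)·2.0995 - (4)·-0.3876) / (10) = -1.4748
  y = (12 - (4)·-1.4748 - (4)·-0.3876) / (9) = 2.1611
  z = (-2 - (-2)·-1.4748 - (-1)·2.1611) / (7) = -0.3984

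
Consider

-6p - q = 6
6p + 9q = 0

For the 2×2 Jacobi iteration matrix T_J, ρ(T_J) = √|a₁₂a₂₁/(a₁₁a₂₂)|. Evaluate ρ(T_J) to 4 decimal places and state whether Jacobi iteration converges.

a₁₂a₂₁/(a₁₁a₂₂) = (-1)·(6) / ((-6)·(9)) = 0.111111
ρ = √|0.111111| = √0.111111 = 0.3333
ρ < 1, so Jacobi converges

0.3333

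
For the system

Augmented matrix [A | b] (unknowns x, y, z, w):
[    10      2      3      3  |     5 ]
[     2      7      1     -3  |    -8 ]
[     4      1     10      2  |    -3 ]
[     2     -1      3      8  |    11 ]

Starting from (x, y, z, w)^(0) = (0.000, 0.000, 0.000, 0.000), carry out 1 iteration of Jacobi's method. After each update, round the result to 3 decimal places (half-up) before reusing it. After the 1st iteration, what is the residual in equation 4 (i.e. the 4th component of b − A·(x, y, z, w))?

Iteration 1:
  x = (5 - (2)·0.000 - (3)·0.000 - (3)·0.000) / (10) = 0.500
  y = (-8 - (2)·0.000 - (1)·0.000 - (-3)·0.000) / (7) = -1.143
  z = (-3 - (4)·0.000 - (1)·0.000 - (2)·0.000) / (10) = -0.300
  w = (11 - (2)·0.000 - (-1)·0.000 - (3)·0.000) / (8) = 1.375
Residual b − A·x = (-0.939, 3.426, -3.607, -1.243)

-1.243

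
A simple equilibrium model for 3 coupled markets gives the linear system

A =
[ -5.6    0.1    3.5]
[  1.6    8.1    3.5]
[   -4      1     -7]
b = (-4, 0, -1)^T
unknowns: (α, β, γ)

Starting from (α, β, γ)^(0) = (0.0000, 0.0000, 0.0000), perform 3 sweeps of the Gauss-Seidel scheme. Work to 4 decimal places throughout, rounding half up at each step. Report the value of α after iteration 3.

Iteration 1:
  α = (-4 - (0.1)·0.0000 - (3.5)·0.0000) / (-5.6) = 0.7143
  β = (0 - (1.6)·0.7143 - (3.5)·0.0000) / (8.1) = -0.1411
  γ = (-1 - (-4)·0.7143 - (1)·-0.1411) / (-7) = -0.2855
Iteration 2:
  α = (-4 - (0.1)·-0.1411 - (3.5)·-0.2855) / (-5.6) = 0.5333
  β = (0 - (1.6)·0.5333 - (3.5)·-0.2855) / (8.1) = 0.0180
  γ = (-1 - (-4)·0.5333 - (1)·0.0180) / (-7) = -0.1593
Iteration 3:
  α = (-4 - (0.1)·0.0180 - (3.5)·-0.1593) / (-5.6) = 0.6150
  β = (0 - (1.6)·0.6150 - (3.5)·-0.1593) / (8.1) = -0.0526
  γ = (-1 - (-4)·0.6150 - (1)·-0.0526) / (-7) = -0.2161

0.6150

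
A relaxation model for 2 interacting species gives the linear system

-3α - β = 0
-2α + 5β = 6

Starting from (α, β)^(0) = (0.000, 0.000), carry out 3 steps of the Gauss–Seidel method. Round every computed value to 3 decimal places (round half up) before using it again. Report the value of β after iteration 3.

1.061

Iteration 1:
  α = (0 - (-1)·0.000) / (-3) = 0.000
  β = (6 - (-2)·0.000) / (5) = 1.200
Iteration 2:
  α = (0 - (-1)·1.200) / (-3) = -0.400
  β = (6 - (-2)·-0.400) / (5) = 1.040
Iteration 3:
  α = (0 - (-1)·1.040) / (-3) = -0.347
  β = (6 - (-2)·-0.347) / (5) = 1.061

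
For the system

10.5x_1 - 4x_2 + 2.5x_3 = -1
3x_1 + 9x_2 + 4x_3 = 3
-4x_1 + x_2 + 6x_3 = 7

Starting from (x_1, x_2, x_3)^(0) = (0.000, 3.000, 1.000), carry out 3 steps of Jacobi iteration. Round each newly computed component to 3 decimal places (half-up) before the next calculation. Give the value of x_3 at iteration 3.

1.008

Iteration 1:
  x_1 = (-1 - (-4)·3.000 - (2.5)·1.000) / (10.5) = 0.810
  x_2 = (3 - (3)·0.000 - (4)·1.000) / (9) = -0.111
  x_3 = (7 - (-4)·0.000 - (1)·3.000) / (6) = 0.667
Iteration 2:
  x_1 = (-1 - (-4)·-0.111 - (2.5)·0.667) / (10.5) = -0.296
  x_2 = (3 - (3)·0.810 - (4)·0.667) / (9) = -0.233
  x_3 = (7 - (-4)·0.810 - (1)·-0.111) / (6) = 1.725
Iteration 3:
  x_1 = (-1 - (-4)·-0.233 - (2.5)·1.725) / (10.5) = -0.595
  x_2 = (3 - (3)·-0.296 - (4)·1.725) / (9) = -0.335
  x_3 = (7 - (-4)·-0.296 - (1)·-0.233) / (6) = 1.008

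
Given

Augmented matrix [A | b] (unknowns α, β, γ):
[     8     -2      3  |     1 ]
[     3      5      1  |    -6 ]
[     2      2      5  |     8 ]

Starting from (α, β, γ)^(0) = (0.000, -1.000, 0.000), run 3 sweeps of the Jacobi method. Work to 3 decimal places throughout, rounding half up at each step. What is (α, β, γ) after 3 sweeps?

Iteration 1:
  α = (1 - (-2)·-1.000 - (3)·0.000) / (8) = -0.125
  β = (-6 - (3)·0.000 - (1)·0.000) / (5) = -1.200
  γ = (8 - (2)·0.000 - (2)·-1.000) / (5) = 2.000
Iteration 2:
  α = (1 - (-2)·-1.200 - (3)·2.000) / (8) = -0.925
  β = (-6 - (3)·-0.125 - (1)·2.000) / (5) = -1.525
  γ = (8 - (2)·-0.125 - (2)·-1.200) / (5) = 2.130
Iteration 3:
  α = (1 - (-2)·-1.525 - (3)·2.130) / (8) = -1.055
  β = (-6 - (3)·-0.925 - (1)·2.130) / (5) = -1.071
  γ = (8 - (2)·-0.925 - (2)·-1.525) / (5) = 2.580

(-1.055, -1.071, 2.580)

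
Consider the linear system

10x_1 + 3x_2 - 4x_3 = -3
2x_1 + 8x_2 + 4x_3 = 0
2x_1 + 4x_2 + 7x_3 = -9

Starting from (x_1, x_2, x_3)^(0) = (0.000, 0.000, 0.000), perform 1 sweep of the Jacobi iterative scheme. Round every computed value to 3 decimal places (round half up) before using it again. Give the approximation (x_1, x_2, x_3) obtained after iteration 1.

(-0.300, 0.000, -1.286)

Iteration 1:
  x_1 = (-3 - (3)·0.000 - (-4)·0.000) / (10) = -0.300
  x_2 = (0 - (2)·0.000 - (4)·0.000) / (8) = 0.000
  x_3 = (-9 - (2)·0.000 - (4)·0.000) / (7) = -1.286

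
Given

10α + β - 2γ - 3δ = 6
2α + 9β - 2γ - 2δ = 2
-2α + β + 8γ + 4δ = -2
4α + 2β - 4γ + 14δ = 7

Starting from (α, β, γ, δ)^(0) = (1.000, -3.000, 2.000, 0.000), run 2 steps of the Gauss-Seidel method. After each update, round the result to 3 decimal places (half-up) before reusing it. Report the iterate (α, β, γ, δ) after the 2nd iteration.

(0.593, 0.115, -0.158, 0.269)

Iteration 1:
  α = (6 - (1)·-3.000 - (-2)·2.000 - (-3)·0.000) / (10) = 1.300
  β = (2 - (2)·1.300 - (-2)·2.000 - (-2)·0.000) / (9) = 0.378
  γ = (-2 - (-2)·1.300 - (1)·0.378 - (4)·0.000) / (8) = 0.028
  δ = (7 - (4)·1.300 - (2)·0.378 - (-4)·0.028) / (14) = 0.083
Iteration 2:
  α = (6 - (1)·0.378 - (-2)·0.028 - (-3)·0.083) / (10) = 0.593
  β = (2 - (2)·0.593 - (-2)·0.028 - (-2)·0.083) / (9) = 0.115
  γ = (-2 - (-2)·0.593 - (1)·0.115 - (4)·0.083) / (8) = -0.158
  δ = (7 - (4)·0.593 - (2)·0.115 - (-4)·-0.158) / (14) = 0.269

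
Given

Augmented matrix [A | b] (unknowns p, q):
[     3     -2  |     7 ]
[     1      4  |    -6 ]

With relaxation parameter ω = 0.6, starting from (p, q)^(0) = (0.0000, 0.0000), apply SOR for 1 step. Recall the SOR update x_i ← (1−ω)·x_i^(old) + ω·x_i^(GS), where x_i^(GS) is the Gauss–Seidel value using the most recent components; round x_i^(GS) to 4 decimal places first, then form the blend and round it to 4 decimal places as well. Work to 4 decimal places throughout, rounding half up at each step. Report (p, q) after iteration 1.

(1.4000, -1.1100)

Iteration 1:
  p: GS value = (7 - (-2)·0.0000) / (3) = 2.3333;  p ← (1−ω)·0.0000 + ω·2.3333 = 1.4000
  q: GS value = (-6 - (1)·1.4000) / (4) = -1.8500;  q ← (1−ω)·0.0000 + ω·-1.8500 = -1.1100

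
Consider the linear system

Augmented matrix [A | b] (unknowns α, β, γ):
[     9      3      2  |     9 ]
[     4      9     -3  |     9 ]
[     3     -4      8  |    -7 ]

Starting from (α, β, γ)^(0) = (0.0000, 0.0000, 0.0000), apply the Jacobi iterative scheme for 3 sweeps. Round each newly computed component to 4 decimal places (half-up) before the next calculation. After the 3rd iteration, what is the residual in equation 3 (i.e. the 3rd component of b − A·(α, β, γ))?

Iteration 1:
  α = (9 - (3)·0.0000 - (2)·0.0000) / (9) = 1.0000
  β = (9 - (4)·0.0000 - (-3)·0.0000) / (9) = 1.0000
  γ = (-7 - (3)·0.0000 - (-4)·0.0000) / (8) = -0.8750
Iteration 2:
  α = (9 - (3)·1.0000 - (2)·-0.8750) / (9) = 0.8611
  β = (9 - (4)·1.0000 - (-3)·-0.8750) / (9) = 0.2639
  γ = (-7 - (3)·1.0000 - (-4)·1.0000) / (8) = -0.7500
Iteration 3:
  α = (9 - (3)·0.2639 - (2)·-0.7500) / (9) = 1.0787
  β = (9 - (4)·0.8611 - (-3)·-0.7500) / (9) = 0.3673
  γ = (-7 - (3)·0.8611 - (-4)·0.2639) / (8) = -1.0660
Residual b − A·x = (0.3218, -1.8185, -0.2389)

-0.2389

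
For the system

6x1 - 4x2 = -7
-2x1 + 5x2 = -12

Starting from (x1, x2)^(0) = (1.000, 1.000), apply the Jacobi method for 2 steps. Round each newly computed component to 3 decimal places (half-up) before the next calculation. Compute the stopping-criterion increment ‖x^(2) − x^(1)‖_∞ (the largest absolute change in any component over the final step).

2.000

Iteration 1:
  x1 = (-7 - (-4)·1.000) / (6) = -0.500
  x2 = (-12 - (-2)·1.000) / (5) = -2.000
Iteration 2:
  x1 = (-7 - (-4)·-2.000) / (6) = -2.500
  x2 = (-12 - (-2)·-0.500) / (5) = -2.600
Change: (-2.000, -0.600) → max |·| = 2.000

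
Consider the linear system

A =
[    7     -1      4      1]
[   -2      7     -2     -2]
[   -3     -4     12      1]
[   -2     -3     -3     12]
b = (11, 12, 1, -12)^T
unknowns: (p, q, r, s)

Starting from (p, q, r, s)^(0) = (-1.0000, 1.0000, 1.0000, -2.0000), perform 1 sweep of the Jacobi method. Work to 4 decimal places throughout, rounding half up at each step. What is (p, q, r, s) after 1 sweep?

Iteration 1:
  p = (11 - (-1)·1.0000 - (4)·1.0000 - (1)·-2.0000) / (7) = 1.4286
  q = (12 - (-2)·-1.0000 - (-2)·1.0000 - (-2)·-2.0000) / (7) = 1.1429
  r = (1 - (-3)·-1.0000 - (-4)·1.0000 - (1)·-2.0000) / (12) = 0.3333
  s = (-12 - (-2)·-1.0000 - (-3)·1.0000 - (-3)·1.0000) / (12) = -0.6667

(1.4286, 1.1429, 0.3333, -0.6667)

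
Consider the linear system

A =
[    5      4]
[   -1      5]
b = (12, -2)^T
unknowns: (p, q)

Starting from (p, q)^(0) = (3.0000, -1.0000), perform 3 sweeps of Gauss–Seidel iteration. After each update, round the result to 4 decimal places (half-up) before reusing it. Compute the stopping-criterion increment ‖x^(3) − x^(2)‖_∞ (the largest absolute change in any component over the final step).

0.1587

Iteration 1:
  p = (12 - (4)·-1.0000) / (5) = 3.2000
  q = (-2 - (-1)·3.2000) / (5) = 0.2400
Iteration 2:
  p = (12 - (4)·0.2400) / (5) = 2.2080
  q = (-2 - (-1)·2.2080) / (5) = 0.0416
Iteration 3:
  p = (12 - (4)·0.0416) / (5) = 2.3667
  q = (-2 - (-1)·2.3667) / (5) = 0.0733
Change: (0.1587, 0.0317) → max |·| = 0.1587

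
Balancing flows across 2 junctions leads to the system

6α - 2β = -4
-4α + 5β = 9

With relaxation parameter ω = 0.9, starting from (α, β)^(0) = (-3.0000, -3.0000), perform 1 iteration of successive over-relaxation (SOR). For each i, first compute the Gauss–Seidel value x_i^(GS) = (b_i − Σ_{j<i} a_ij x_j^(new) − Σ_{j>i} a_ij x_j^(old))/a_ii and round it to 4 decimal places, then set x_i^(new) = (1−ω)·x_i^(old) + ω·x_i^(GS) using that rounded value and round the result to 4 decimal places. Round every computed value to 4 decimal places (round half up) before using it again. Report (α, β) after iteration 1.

(-1.8000, 0.0240)

Iteration 1:
  α: GS value = (-4 - (-2)·-3.0000) / (6) = -1.6667;  α ← (1−ω)·-3.0000 + ω·-1.6667 = -1.8000
  β: GS value = (9 - (-4)·-1.8000) / (5) = 0.3600;  β ← (1−ω)·-3.0000 + ω·0.3600 = 0.0240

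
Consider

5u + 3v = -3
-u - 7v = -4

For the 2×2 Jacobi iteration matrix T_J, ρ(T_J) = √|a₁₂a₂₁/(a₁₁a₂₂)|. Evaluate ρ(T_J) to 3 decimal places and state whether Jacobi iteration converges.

0.293

a₁₂a₂₁/(a₁₁a₂₂) = (3)·(-1) / ((5)·(-7)) = 0.085714
ρ = √|0.085714| = √0.085714 = 0.293
ρ < 1, so Jacobi converges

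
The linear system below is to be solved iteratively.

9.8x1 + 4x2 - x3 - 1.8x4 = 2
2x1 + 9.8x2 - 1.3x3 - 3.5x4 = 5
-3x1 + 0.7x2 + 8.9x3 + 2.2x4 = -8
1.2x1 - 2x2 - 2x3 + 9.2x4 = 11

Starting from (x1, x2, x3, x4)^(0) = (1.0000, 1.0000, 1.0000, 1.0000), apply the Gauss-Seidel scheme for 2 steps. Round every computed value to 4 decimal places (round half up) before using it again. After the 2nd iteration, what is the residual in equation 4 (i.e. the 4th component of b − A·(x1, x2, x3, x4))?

Iteration 1:
  x1 = (2 - (4)·1.0000 - (-1)·1.0000 - (-1.8)·1.0000) / (9.8) = 0.0816
  x2 = (5 - (2)·0.0816 - (-1.3)·1.0000 - (-3.5)·1.0000) / (9.8) = 0.9833
  x3 = (-8 - (-3)·0.0816 - (0.7)·0.9833 - (2.2)·1.0000) / (8.9) = -1.1959
  x4 = (11 - (1.2)·0.0816 - (-2)·0.9833 - (-2)·-1.1959) / (9.2) = 1.1388
Iteration 2:
  x1 = (2 - (4)·0.9833 - (-1)·-1.1959 - (-1.8)·1.1388) / (9.8) = -0.1101
  x2 = (5 - (2)·-0.1101 - (-1.3)·-1.1959 - (-3.5)·1.1388) / (9.8) = 0.7807
  x3 = (-8 - (-3)·-0.1101 - (0.7)·0.7807 - (2.2)·1.1388) / (8.9) = -1.2789
  x4 = (11 - (1.2)·-0.1101 - (-2)·0.7807 - (-2)·-1.2789) / (9.2) = 1.1017
Residual b − A·x = (0.6603, -0.2373, 0.0817, 0.0001)

0.0001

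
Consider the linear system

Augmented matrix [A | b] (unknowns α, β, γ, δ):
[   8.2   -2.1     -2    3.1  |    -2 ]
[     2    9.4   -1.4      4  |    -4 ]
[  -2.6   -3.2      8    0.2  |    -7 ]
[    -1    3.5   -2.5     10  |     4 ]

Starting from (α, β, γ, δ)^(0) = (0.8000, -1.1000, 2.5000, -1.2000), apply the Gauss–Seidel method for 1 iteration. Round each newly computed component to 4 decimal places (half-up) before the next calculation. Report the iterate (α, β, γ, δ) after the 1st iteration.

(0.5378, 0.3430, -0.5330, 0.2005)

Iteration 1:
  α = (-2 - (-2.1)·-1.1000 - (-2)·2.5000 - (3.1)·-1.2000) / (8.2) = 0.5378
  β = (-4 - (2)·0.5378 - (-1.4)·2.5000 - (4)·-1.2000) / (9.4) = 0.3430
  γ = (-7 - (-2.6)·0.5378 - (-3.2)·0.3430 - (0.2)·-1.2000) / (8) = -0.5330
  δ = (4 - (-1)·0.5378 - (3.5)·0.3430 - (-2.5)·-0.5330) / (10) = 0.2005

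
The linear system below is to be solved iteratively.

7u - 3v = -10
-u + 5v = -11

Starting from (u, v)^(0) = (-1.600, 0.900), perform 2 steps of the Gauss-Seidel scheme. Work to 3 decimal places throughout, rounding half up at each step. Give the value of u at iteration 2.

-2.461

Iteration 1:
  u = (-10 - (-3)·0.900) / (7) = -1.043
  v = (-11 - (-1)·-1.043) / (5) = -2.409
Iteration 2:
  u = (-10 - (-3)·-2.409) / (7) = -2.461
  v = (-11 - (-1)·-2.461) / (5) = -2.692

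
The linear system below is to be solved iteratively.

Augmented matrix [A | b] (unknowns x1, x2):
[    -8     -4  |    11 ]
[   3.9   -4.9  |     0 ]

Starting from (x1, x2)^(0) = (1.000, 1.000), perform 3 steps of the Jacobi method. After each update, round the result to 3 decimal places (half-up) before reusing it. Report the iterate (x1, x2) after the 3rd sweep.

Iteration 1:
  x1 = (11 - (-4)·1.000) / (-8) = -1.875
  x2 = (0 - (3.9)·1.000) / (-4.9) = 0.796
Iteration 2:
  x1 = (11 - (-4)·0.796) / (-8) = -1.773
  x2 = (0 - (3.9)·-1.875) / (-4.9) = -1.492
Iteration 3:
  x1 = (11 - (-4)·-1.492) / (-8) = -0.629
  x2 = (0 - (3.9)·-1.773) / (-4.9) = -1.411

(-0.629, -1.411)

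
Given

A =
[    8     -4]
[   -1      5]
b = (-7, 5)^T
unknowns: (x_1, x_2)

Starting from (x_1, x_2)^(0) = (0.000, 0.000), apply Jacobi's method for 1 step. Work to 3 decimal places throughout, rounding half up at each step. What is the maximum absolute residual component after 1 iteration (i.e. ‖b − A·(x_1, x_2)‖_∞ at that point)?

Iteration 1:
  x_1 = (-7 - (-4)·0.000) / (8) = -0.875
  x_2 = (5 - (-1)·0.000) / (5) = 1.000
Residual b − A·x = (4.000, -0.875); ∞-norm = 4.000

4.000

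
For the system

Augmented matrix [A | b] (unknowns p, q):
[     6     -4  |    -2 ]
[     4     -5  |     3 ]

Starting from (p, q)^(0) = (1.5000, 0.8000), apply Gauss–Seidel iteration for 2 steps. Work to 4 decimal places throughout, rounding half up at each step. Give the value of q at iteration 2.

Iteration 1:
  p = (-2 - (-4)·0.8000) / (6) = 0.2000
  q = (3 - (4)·0.2000) / (-5) = -0.4400
Iteration 2:
  p = (-2 - (-4)·-0.4400) / (6) = -0.6267
  q = (3 - (4)·-0.6267) / (-5) = -1.1014

-1.1014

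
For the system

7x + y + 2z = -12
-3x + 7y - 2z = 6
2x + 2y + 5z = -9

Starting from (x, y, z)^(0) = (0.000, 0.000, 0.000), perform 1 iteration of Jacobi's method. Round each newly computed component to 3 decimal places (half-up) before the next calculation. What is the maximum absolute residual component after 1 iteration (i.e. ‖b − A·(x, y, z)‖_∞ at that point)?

8.741

Iteration 1:
  x = (-12 - (1)·0.000 - (2)·0.000) / (7) = -1.714
  y = (6 - (-3)·0.000 - (-2)·0.000) / (7) = 0.857
  z = (-9 - (2)·0.000 - (2)·0.000) / (5) = -1.800
Residual b − A·x = (2.741, -8.741, 1.714); ∞-norm = 8.741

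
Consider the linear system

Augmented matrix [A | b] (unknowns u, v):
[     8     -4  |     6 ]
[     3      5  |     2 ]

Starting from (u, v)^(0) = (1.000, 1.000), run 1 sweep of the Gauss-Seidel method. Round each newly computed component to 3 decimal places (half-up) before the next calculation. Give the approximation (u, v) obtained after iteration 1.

Iteration 1:
  u = (6 - (-4)·1.000) / (8) = 1.250
  v = (2 - (3)·1.250) / (5) = -0.350

(1.250, -0.350)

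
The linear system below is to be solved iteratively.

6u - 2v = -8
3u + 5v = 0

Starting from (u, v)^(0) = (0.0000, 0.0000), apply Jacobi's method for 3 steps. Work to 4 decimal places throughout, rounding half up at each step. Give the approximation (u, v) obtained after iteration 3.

Iteration 1:
  u = (-8 - (-2)·0.0000) / (6) = -1.3333
  v = (0 - (3)·0.0000) / (5) = 0.0000
Iteration 2:
  u = (-8 - (-2)·0.0000) / (6) = -1.3333
  v = (0 - (3)·-1.3333) / (5) = 0.8000
Iteration 3:
  u = (-8 - (-2)·0.8000) / (6) = -1.0667
  v = (0 - (3)·-1.3333) / (5) = 0.8000

(-1.0667, 0.8000)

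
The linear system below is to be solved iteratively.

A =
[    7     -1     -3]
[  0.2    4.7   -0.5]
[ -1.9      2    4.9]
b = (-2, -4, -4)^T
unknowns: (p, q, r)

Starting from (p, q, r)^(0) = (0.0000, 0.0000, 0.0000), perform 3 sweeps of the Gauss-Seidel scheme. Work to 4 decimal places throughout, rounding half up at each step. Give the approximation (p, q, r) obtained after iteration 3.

Iteration 1:
  p = (-2 - (-1)·0.0000 - (-3)·0.0000) / (7) = -0.2857
  q = (-4 - (0.2)·-0.2857 - (-0.5)·0.0000) / (4.7) = -0.8389
  r = (-4 - (-1.9)·-0.2857 - (2)·-0.8389) / (4.9) = -0.5847
Iteration 2:
  p = (-2 - (-1)·-0.8389 - (-3)·-0.5847) / (7) = -0.6561
  q = (-4 - (0.2)·-0.6561 - (-0.5)·-0.5847) / (4.7) = -0.8853
  r = (-4 - (-1.9)·-0.6561 - (2)·-0.8853) / (4.9) = -0.7094
Iteration 3:
  p = (-2 - (-1)·-0.8853 - (-3)·-0.7094) / (7) = -0.7162
  q = (-4 - (0.2)·-0.7162 - (-0.5)·-0.7094) / (4.7) = -0.8961
  r = (-4 - (-1.9)·-0.7162 - (2)·-0.8961) / (4.9) = -0.7283

(-0.7162, -0.8961, -0.7283)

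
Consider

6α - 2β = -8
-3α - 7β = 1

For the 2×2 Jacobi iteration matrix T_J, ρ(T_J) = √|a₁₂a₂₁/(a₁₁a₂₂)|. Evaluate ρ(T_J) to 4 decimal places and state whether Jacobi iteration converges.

a₁₂a₂₁/(a₁₁a₂₂) = (-2)·(-3) / ((6)·(-7)) = -0.142857
ρ = √|-0.142857| = √0.142857 = 0.3780
ρ < 1, so Jacobi converges

0.3780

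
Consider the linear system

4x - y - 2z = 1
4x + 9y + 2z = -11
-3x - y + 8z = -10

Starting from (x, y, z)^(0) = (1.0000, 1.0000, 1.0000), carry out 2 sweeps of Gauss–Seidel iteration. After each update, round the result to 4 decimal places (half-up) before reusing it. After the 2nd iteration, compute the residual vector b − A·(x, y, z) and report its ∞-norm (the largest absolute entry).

1.0184

Iteration 1:
  x = (1 - (-1)·1.0000 - (-2)·1.0000) / (4) = 1.0000
  y = (-11 - (4)·1.0000 - (2)·1.0000) / (9) = -1.8889
  z = (-10 - (-3)·1.0000 - (-1)·-1.8889) / (8) = -1.1111
Iteration 2:
  x = (1 - (-1)·-1.8889 - (-2)·-1.1111) / (4) = -0.7778
  y = (-11 - (4)·-0.7778 - (2)·-1.1111) / (9) = -0.6296
  z = (-10 - (-3)·-0.7778 - (-1)·-0.6296) / (8) = -1.6204
Residual b − A·x = (0.2408, 1.0184, 0.0002); ∞-norm = 1.0184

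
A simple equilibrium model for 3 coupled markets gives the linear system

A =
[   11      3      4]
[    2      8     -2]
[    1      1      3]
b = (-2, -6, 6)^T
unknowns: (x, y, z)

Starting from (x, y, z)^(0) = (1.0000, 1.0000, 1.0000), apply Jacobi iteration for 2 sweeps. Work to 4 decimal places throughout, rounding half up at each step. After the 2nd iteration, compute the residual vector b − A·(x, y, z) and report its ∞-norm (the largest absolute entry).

6.3714

Iteration 1:
  x = (-2 - (3)·1.0000 - (4)·1.0000) / (11) = -0.8182
  y = (-6 - (2)·1.0000 - (-2)·1.0000) / (8) = -0.7500
  z = (6 - (1)·1.0000 - (1)·1.0000) / (3) = 1.3333
Iteration 2:
  x = (-2 - (3)·-0.7500 - (4)·1.3333) / (11) = -0.4621
  y = (-6 - (2)·-0.8182 - (-2)·1.3333) / (8) = -0.2121
  z = (6 - (1)·-0.8182 - (1)·-0.7500) / (3) = 2.5227
Residual b − A·x = (-6.3714, 1.6664, -0.8939); ∞-norm = 6.3714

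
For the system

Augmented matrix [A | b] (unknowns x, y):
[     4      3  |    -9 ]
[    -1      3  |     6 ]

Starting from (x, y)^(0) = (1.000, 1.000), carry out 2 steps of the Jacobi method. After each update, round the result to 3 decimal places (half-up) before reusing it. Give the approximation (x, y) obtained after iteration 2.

(-4.000, 1.000)

Iteration 1:
  x = (-9 - (3)·1.000) / (4) = -3.000
  y = (6 - (-1)·1.000) / (3) = 2.333
Iteration 2:
  x = (-9 - (3)·2.333) / (4) = -4.000
  y = (6 - (-1)·-3.000) / (3) = 1.000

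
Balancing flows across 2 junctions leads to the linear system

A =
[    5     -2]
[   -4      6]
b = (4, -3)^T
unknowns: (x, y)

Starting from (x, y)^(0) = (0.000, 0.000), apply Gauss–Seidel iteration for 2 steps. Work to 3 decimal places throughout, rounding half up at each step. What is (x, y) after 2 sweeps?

(0.813, 0.042)

Iteration 1:
  x = (4 - (-2)·0.000) / (5) = 0.800
  y = (-3 - (-4)·0.800) / (6) = 0.033
Iteration 2:
  x = (4 - (-2)·0.033) / (5) = 0.813
  y = (-3 - (-4)·0.813) / (6) = 0.042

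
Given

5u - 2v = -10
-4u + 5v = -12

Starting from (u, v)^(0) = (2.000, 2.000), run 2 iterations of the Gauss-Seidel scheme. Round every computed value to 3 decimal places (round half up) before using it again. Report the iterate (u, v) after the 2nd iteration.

(-3.344, -5.075)

Iteration 1:
  u = (-10 - (-2)·2.000) / (5) = -1.200
  v = (-12 - (-4)·-1.200) / (5) = -3.360
Iteration 2:
  u = (-10 - (-2)·-3.360) / (5) = -3.344
  v = (-12 - (-4)·-3.344) / (5) = -5.075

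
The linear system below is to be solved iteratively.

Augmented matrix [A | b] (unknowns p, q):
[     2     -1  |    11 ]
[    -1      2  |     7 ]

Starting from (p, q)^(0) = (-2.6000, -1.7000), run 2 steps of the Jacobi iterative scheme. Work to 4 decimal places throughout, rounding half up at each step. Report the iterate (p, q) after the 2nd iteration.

(6.6000, 5.8250)

Iteration 1:
  p = (11 - (-1)·-1.7000) / (2) = 4.6500
  q = (7 - (-1)·-2.6000) / (2) = 2.2000
Iteration 2:
  p = (11 - (-1)·2.2000) / (2) = 6.6000
  q = (7 - (-1)·4.6500) / (2) = 5.8250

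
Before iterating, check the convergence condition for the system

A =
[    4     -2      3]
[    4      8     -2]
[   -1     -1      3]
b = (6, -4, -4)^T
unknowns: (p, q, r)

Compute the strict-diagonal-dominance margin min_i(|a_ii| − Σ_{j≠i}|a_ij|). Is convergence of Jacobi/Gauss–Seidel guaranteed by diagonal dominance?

-1

row 1: |4| − (2+3) = -1
row 2: |8| − (4+2) = 2
row 3: |3| − (1+1) = 1
minimum over rows = -1 → not strictly diagonally dominant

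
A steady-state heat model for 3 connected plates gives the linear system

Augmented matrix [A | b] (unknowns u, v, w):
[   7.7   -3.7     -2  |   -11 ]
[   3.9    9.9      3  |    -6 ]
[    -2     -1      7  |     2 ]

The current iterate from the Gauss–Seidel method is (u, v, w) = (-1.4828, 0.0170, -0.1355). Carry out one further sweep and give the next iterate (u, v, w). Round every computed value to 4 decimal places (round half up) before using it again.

One sweep:
  u = (-11 - (-3.7)·0.0170 - (-2)·-0.1355) / (7.7) = -1.4556
  v = (-6 - (3.9)·-1.4556 - (3)·-0.1355) / (9.9) = 0.0084
  w = (2 - (-2)·-1.4556 - (-1)·0.0084) / (7) = -0.1290

(-1.4556, 0.0084, -0.1290)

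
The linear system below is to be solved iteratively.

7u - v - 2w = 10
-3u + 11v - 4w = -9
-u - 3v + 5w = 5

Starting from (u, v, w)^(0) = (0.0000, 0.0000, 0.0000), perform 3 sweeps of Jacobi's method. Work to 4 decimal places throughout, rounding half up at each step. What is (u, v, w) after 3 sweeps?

(1.6464, -0.0935, 1.2805)

Iteration 1:
  u = (10 - (-1)·0.0000 - (-2)·0.0000) / (7) = 1.4286
  v = (-9 - (-3)·0.0000 - (-4)·0.0000) / (11) = -0.8182
  w = (5 - (-1)·0.0000 - (-3)·0.0000) / (5) = 1.0000
Iteration 2:
  u = (10 - (-1)·-0.8182 - (-2)·1.0000) / (7) = 1.5974
  v = (-9 - (-3)·1.4286 - (-4)·1.0000) / (11) = -0.0649
  w = (5 - (-1)·1.4286 - (-3)·-0.8182) / (5) = 0.7948
Iteration 3:
  u = (10 - (-1)·-0.0649 - (-2)·0.7948) / (7) = 1.6464
  v = (-9 - (-3)·1.5974 - (-4)·0.7948) / (11) = -0.0935
  w = (5 - (-1)·1.5974 - (-3)·-0.0649) / (5) = 1.2805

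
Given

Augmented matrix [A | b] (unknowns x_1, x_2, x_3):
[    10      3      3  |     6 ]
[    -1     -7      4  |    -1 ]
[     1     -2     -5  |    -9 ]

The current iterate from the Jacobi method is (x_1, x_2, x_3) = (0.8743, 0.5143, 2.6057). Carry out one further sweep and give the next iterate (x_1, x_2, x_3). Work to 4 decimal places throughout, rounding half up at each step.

(-0.3360, 1.5069, 1.7691)

One sweep:
  x_1 = (6 - (3)·0.5143 - (3)·2.6057) / (10) = -0.3360
  x_2 = (-1 - (-1)·0.8743 - (4)·2.6057) / (-7) = 1.5069
  x_3 = (-9 - (1)·0.8743 - (-2)·0.5143) / (-5) = 1.7691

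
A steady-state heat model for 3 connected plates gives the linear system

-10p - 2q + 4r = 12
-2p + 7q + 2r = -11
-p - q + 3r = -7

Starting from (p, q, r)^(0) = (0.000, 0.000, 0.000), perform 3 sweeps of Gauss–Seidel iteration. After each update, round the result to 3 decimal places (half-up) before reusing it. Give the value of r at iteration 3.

-3.530

Iteration 1:
  p = (12 - (-2)·0.000 - (4)·0.000) / (-10) = -1.200
  q = (-11 - (-2)·-1.200 - (2)·0.000) / (7) = -1.914
  r = (-7 - (-1)·-1.200 - (-1)·-1.914) / (3) = -3.371
Iteration 2:
  p = (12 - (-2)·-1.914 - (4)·-3.371) / (-10) = -2.166
  q = (-11 - (-2)·-2.166 - (2)·-3.371) / (7) = -1.227
  r = (-7 - (-1)·-2.166 - (-1)·-1.227) / (3) = -3.464
Iteration 3:
  p = (12 - (-2)·-1.227 - (4)·-3.464) / (-10) = -2.340
  q = (-11 - (-2)·-2.340 - (2)·-3.464) / (7) = -1.250
  r = (-7 - (-1)·-2.340 - (-1)·-1.250) / (3) = -3.530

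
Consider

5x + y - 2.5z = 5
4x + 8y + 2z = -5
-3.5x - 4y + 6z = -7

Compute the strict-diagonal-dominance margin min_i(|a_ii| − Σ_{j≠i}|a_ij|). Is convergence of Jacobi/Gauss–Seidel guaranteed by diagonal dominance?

-1.5

row 1: |5| − (1+2.5) = 1.5
row 2: |8| − (4+2) = 2
row 3: |6| − (3.5+4) = -1.5
minimum over rows = -1.5 → not strictly diagonally dominant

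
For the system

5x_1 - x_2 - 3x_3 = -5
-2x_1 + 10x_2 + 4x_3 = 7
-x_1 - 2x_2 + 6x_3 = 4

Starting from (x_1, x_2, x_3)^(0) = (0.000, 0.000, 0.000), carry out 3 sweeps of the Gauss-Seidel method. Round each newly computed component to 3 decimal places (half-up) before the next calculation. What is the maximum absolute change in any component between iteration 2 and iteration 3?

Iteration 1:
  x_1 = (-5 - (-1)·0.000 - (-3)·0.000) / (5) = -1.000
  x_2 = (7 - (-2)·-1.000 - (4)·0.000) / (10) = 0.500
  x_3 = (4 - (-1)·-1.000 - (-2)·0.500) / (6) = 0.667
Iteration 2:
  x_1 = (-5 - (-1)·0.500 - (-3)·0.667) / (5) = -0.500
  x_2 = (7 - (-2)·-0.500 - (4)·0.667) / (10) = 0.333
  x_3 = (4 - (-1)·-0.500 - (-2)·0.333) / (6) = 0.694
Iteration 3:
  x_1 = (-5 - (-1)·0.333 - (-3)·0.694) / (5) = -0.517
  x_2 = (7 - (-2)·-0.517 - (4)·0.694) / (10) = 0.319
  x_3 = (4 - (-1)·-0.517 - (-2)·0.319) / (6) = 0.687
Change: (-0.017, -0.014, -0.007) → max |·| = 0.017

0.017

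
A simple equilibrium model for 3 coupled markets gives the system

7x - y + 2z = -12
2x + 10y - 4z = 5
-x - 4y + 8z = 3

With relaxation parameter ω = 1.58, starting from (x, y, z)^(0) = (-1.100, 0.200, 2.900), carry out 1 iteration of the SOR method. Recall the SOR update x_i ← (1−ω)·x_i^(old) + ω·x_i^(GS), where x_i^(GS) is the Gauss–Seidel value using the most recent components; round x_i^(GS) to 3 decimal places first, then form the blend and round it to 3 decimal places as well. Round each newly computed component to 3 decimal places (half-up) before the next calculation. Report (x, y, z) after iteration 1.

Iteration 1:
  x: GS value = (-12 - (-1)·0.200 - (2)·2.900) / (7) = -2.514;  x ← (1−ω)·-1.100 + ω·-2.514 = -3.334
  y: GS value = (5 - (2)·-3.334 - (-4)·2.900) / (10) = 2.327;  y ← (1−ω)·0.200 + ω·2.327 = 3.561
  z: GS value = (3 - (-1)·-3.334 - (-4)·3.561) / (8) = 1.739;  z ← (1−ω)·2.900 + ω·1.739 = 1.066

(-3.334, 3.561, 1.066)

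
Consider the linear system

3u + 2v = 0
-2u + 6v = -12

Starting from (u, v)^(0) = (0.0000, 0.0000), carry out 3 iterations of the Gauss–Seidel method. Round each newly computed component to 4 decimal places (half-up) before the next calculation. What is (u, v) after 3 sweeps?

(1.0371, -1.6543)

Iteration 1:
  u = (0 - (2)·0.0000) / (3) = 0.0000
  v = (-12 - (-2)·0.0000) / (6) = -2.0000
Iteration 2:
  u = (0 - (2)·-2.0000) / (3) = 1.3333
  v = (-12 - (-2)·1.3333) / (6) = -1.5556
Iteration 3:
  u = (0 - (2)·-1.5556) / (3) = 1.0371
  v = (-12 - (-2)·1.0371) / (6) = -1.6543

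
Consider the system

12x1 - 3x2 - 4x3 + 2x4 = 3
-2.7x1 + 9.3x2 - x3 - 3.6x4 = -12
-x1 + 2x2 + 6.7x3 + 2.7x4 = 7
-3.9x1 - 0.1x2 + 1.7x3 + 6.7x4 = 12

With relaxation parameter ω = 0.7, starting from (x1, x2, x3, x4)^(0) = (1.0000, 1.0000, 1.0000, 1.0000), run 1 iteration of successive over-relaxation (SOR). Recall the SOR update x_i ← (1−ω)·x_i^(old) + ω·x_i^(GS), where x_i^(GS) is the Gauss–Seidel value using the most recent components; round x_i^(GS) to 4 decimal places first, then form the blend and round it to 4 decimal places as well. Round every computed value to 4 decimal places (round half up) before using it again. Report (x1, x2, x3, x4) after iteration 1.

(0.7667, -0.1012, 0.8505, 1.7140)

Iteration 1:
  x1: GS value = (3 - (-3)·1.0000 - (-4)·1.0000 - (2)·1.0000) / (12) = 0.6667;  x1 ← (1−ω)·1.0000 + ω·0.6667 = 0.7667
  x2: GS value = (-12 - (-2.7)·0.7667 - (-1)·1.0000 - (-3.6)·1.0000) / (9.3) = -0.5731;  x2 ← (1−ω)·1.0000 + ω·-0.5731 = -0.1012
  x3: GS value = (7 - (-1)·0.7667 - (2)·-0.1012 - (2.7)·1.0000) / (6.7) = 0.7864;  x3 ← (1−ω)·1.0000 + ω·0.7864 = 0.8505
  x4: GS value = (12 - (-3.9)·0.7667 - (-0.1)·-0.1012 - (1.7)·0.8505) / (6.7) = 2.0200;  x4 ← (1−ω)·1.0000 + ω·2.0200 = 1.7140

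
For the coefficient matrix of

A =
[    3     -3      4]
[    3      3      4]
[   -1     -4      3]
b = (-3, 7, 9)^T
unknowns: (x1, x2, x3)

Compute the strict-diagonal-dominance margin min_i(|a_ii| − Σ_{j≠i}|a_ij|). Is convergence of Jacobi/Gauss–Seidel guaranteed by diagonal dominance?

-4

row 1: |3| − (3+4) = -4
row 2: |3| − (3+4) = -4
row 3: |3| − (1+4) = -2
minimum over rows = -4 → not strictly diagonally dominant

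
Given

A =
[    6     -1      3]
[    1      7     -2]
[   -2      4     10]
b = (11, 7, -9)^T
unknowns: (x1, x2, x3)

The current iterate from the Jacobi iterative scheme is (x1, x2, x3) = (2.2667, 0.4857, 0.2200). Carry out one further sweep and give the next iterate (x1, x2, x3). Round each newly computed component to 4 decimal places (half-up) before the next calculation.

(1.8043, 0.7390, -0.6409)

One sweep:
  x1 = (11 - (-1)·0.4857 - (3)·0.2200) / (6) = 1.8043
  x2 = (7 - (1)·2.2667 - (-2)·0.2200) / (7) = 0.7390
  x3 = (-9 - (-2)·2.2667 - (4)·0.4857) / (10) = -0.6409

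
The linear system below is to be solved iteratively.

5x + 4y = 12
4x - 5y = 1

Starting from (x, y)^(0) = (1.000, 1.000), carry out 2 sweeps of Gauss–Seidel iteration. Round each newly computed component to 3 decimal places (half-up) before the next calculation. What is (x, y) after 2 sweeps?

Iteration 1:
  x = (12 - (4)·1.000) / (5) = 1.600
  y = (1 - (4)·1.600) / (-5) = 1.080
Iteration 2:
  x = (12 - (4)·1.080) / (5) = 1.536
  y = (1 - (4)·1.536) / (-5) = 1.029

(1.536, 1.029)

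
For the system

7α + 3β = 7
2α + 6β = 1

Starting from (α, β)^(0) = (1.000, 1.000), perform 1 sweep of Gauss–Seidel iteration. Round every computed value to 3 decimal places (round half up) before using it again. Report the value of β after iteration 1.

-0.024

Iteration 1:
  α = (7 - (3)·1.000) / (7) = 0.571
  β = (1 - (2)·0.571) / (6) = -0.024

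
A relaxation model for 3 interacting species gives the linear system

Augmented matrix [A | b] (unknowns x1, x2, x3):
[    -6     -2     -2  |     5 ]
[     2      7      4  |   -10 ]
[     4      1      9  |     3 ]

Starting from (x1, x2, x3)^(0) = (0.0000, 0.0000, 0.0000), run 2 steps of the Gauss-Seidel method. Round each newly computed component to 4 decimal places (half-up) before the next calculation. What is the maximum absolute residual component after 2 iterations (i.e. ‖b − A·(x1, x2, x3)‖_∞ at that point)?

1.0144

Iteration 1:
  x1 = (5 - (-2)·0.0000 - (-2)·0.0000) / (-6) = -0.8333
  x2 = (-10 - (2)·-0.8333 - (4)·0.0000) / (7) = -1.1905
  x3 = (3 - (4)·-0.8333 - (1)·-1.1905) / (9) = 0.8360
Iteration 2:
  x1 = (5 - (-2)·-1.1905 - (-2)·0.8360) / (-6) = -0.7152
  x2 = (-10 - (2)·-0.7152 - (4)·0.8360) / (7) = -1.7019
  x3 = (3 - (4)·-0.7152 - (1)·-1.7019) / (9) = 0.8403
Residual b − A·x = (-1.0144, -0.0175, 0.0000); ∞-norm = 1.0144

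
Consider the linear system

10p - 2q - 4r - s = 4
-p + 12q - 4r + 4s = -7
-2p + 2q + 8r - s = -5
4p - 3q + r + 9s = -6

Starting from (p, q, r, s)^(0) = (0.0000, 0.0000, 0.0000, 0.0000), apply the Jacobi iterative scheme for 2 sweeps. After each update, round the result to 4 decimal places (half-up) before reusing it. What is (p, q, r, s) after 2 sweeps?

(-0.0333, -0.5361, -0.4625, -0.9694)

Iteration 1:
  p = (4 - (-2)·0.0000 - (-4)·0.0000 - (-1)·0.0000) / (10) = 0.4000
  q = (-7 - (-1)·0.0000 - (-4)·0.0000 - (4)·0.0000) / (12) = -0.5833
  r = (-5 - (-2)·0.0000 - (2)·0.0000 - (-1)·0.0000) / (8) = -0.6250
  s = (-6 - (4)·0.0000 - (-3)·0.0000 - (1)·0.0000) / (9) = -0.6667
Iteration 2:
  p = (4 - (-2)·-0.5833 - (-4)·-0.6250 - (-1)·-0.6667) / (10) = -0.0333
  q = (-7 - (-1)·0.4000 - (-4)·-0.6250 - (4)·-0.6667) / (12) = -0.5361
  r = (-5 - (-2)·0.4000 - (2)·-0.5833 - (-1)·-0.6667) / (8) = -0.4625
  s = (-6 - (4)·0.4000 - (-3)·-0.5833 - (1)·-0.6250) / (9) = -0.9694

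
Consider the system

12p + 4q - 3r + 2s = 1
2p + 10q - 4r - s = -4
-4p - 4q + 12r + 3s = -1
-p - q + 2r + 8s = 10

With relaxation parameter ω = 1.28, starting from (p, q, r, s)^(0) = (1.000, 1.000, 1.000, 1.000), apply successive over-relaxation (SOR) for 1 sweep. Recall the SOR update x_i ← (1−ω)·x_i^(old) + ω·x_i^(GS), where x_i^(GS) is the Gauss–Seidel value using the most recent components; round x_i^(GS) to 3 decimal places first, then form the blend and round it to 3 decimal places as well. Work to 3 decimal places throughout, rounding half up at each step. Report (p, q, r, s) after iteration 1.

(-0.494, -0.025, -0.928, 1.534)

Iteration 1:
  p: GS value = (1 - (4)·1.000 - (-3)·1.000 - (2)·1.000) / (12) = -0.167;  p ← (1−ω)·1.000 + ω·-0.167 = -0.494
  q: GS value = (-4 - (2)·-0.494 - (-4)·1.000 - (-1)·1.000) / (10) = 0.199;  q ← (1−ω)·1.000 + ω·0.199 = -0.025
  r: GS value = (-1 - (-4)·-0.494 - (-4)·-0.025 - (3)·1.000) / (12) = -0.506;  r ← (1−ω)·1.000 + ω·-0.506 = -0.928
  s: GS value = (10 - (-1)·-0.494 - (-1)·-0.025 - (2)·-0.928) / (8) = 1.417;  s ← (1−ω)·1.000 + ω·1.417 = 1.534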